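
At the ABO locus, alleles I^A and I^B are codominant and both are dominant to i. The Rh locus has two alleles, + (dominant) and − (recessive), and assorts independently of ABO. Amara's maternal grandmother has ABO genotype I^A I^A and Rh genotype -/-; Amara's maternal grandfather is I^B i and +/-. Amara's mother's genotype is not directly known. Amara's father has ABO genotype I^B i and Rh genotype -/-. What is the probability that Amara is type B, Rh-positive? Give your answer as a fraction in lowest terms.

3/32

Amara's mother's ABO genotype from I^A I^A × I^B i: 1/2 I^A I^B, 1/2 I^A i.
Crossing each possibility with the father I^B i and summing P(type B): 1/2·1/2 + 1/2·1/4 = 3/8.
Similarly for Rh via the mother's Rh distribution: P(Rh+) = 1/4.
Independent loci: 3/8 × 1/4 = 3/32.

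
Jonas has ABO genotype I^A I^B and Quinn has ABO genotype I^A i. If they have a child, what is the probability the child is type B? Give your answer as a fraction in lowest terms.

1/4

ABO cross I^A I^B × I^A i → offspring phenotypes: 1/2 A, 1/4 B, 1/4 AB.
So P(type B) = 1/4.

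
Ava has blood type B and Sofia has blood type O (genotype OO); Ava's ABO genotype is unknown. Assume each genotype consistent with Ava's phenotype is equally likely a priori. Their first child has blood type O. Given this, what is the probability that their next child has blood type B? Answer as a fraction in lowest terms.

Possible genotypes: Ava ∈ {BB, BO}; Sofia ∈ {OO}.
Weight each parental genotype pair by prior × P(type-O child):
  BO × OO: posterior weight 1; P(next child type B) = 1/2.
Weighted sum = 1/2.

1/2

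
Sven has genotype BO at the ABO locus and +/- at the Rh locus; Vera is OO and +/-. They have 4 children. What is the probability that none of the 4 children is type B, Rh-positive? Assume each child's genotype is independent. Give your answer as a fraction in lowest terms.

625/4096

ABO cross BO × OO → 1/2 O, 1/2 B.
Rh cross +/- × +/- → 3/4 Rh+, 1/4 Rh-; so P(type B, Rh-positive) = 1/2 × 3/4 = 3/8 per child.
P(not type B, Rh-positive) = 5/8 for one child; (5/8)^4 = 625/4096.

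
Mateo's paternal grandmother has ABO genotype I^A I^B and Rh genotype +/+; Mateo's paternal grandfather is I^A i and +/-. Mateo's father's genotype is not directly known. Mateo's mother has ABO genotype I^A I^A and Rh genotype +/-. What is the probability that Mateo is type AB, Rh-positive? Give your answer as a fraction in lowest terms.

7/32

Mateo's father's ABO genotype from I^A I^B × I^A i: 1/4 I^A I^A, 1/4 I^A I^B, 1/4 I^A i, 1/4 I^B i.
Crossing each possibility with the mother I^A I^A and summing P(type AB): 1/4·0 + 1/4·1/2 + 1/4·0 + 1/4·1/2 = 1/4.
Similarly for Rh via the father's Rh distribution: P(Rh+) = 7/8.
Independent loci: 1/4 × 7/8 = 7/32.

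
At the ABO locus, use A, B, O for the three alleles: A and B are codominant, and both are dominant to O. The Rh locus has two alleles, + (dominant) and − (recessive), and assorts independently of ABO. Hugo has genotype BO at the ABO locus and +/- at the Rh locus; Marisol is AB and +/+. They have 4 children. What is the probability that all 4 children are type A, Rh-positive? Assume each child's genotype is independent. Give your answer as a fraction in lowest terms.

ABO cross BO × AB → 1/4 A, 1/2 B, 1/4 AB.
Rh cross +/- × +/+ → 1 Rh+; so P(type A, Rh-positive) = 1/4 × 1 = 1/4 per child.
All 4 independent: (1/4)^4 = 1/256.

1/256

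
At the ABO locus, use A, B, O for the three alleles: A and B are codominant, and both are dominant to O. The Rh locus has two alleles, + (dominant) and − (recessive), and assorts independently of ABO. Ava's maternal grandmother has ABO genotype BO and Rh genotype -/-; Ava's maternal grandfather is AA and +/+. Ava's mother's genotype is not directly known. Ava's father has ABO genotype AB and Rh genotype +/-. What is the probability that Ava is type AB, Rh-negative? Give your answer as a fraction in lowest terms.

3/32

Ava's mother's ABO genotype from BO × AA: 1/2 AB, 1/2 AO.
Crossing each possibility with the father AB and summing P(type AB): 1/2·1/2 + 1/2·1/4 = 3/8.
Similarly for Rh via the mother's Rh distribution: P(Rh-) = 1/4.
Independent loci: 3/8 × 1/4 = 3/32.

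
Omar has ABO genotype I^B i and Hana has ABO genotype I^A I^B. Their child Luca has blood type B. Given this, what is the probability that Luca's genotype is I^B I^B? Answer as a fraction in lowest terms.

1/2

Cross I^B i × I^A I^B → 1/4 I^A I^B, 1/4 I^A i, 1/4 I^B I^B, 1/4 I^B i.
Type-B genotypes among offspring: I^B I^B (1/4), I^B i (1/4); total 1/2.
P(I^B I^B | type B) = (1/4) / (1/2) = 1/2.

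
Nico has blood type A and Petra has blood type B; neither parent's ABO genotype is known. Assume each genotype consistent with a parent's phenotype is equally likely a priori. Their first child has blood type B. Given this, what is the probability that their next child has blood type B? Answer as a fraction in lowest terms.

5/12

Possible genotypes: Nico ∈ {I^A I^A, I^A i}; Petra ∈ {I^B I^B, I^B i}.
Weight each parental genotype pair by prior × P(type-B child):
  I^A i × I^B I^B: posterior weight 2/3; P(next child type B) = 1/2.
  I^A i × I^B i: posterior weight 1/3; P(next child type B) = 1/4.
Weighted sum = 5/12.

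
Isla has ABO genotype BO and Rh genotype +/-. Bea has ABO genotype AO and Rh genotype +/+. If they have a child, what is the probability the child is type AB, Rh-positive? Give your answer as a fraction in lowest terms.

ABO cross BO × AO → offspring phenotypes: 1/4 O, 1/4 A, 1/4 B, 1/4 AB.
Rh cross +/- × +/+ → 1 Rh+.
Independent loci: P(type AB, Rh-positive) = 1/4 × 1 = 1/4.

1/4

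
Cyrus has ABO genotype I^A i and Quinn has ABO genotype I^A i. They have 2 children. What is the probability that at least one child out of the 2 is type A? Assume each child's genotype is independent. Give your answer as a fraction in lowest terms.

ABO cross I^A i × I^A i → 1/4 O, 3/4 A.
So P(type A) = 3/4 per child.
P(none) = (1/4)^2 = 1/16; P(at least one) = 1 − 1/16 = 15/16.

15/16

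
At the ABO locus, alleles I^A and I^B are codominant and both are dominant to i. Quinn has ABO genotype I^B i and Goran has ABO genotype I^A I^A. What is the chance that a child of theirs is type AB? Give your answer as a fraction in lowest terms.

ABO cross I^B i × I^A I^A → offspring phenotypes: 1/2 A, 1/2 AB.
So P(type AB) = 1/2.

1/2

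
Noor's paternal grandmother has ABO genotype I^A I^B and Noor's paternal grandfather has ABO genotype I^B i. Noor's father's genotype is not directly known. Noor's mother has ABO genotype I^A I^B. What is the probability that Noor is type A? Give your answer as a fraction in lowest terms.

Noor's father's ABO genotype from I^A I^B × I^B i: 1/4 I^A I^B, 1/4 I^A i, 1/4 I^B I^B, 1/4 I^B i.
Crossing each possibility with the mother I^A I^B and summing P(type A): 1/4·1/4 + 1/4·1/2 + 1/4·0 + 1/4·1/4 = 1/4.

1/4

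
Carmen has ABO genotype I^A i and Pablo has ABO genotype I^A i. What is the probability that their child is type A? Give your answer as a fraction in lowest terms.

3/4

ABO cross I^A i × I^A i → offspring phenotypes: 1/4 O, 3/4 A.
So P(type A) = 3/4.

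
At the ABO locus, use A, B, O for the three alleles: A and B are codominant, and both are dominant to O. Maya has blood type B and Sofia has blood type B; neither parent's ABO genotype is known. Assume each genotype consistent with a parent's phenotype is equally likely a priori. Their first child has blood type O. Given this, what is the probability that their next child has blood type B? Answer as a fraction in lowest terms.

3/4

Possible genotypes: Maya ∈ {BB, BO}; Sofia ∈ {BB, BO}.
Weight each parental genotype pair by prior × P(type-O child):
  BO × BO: posterior weight 1; P(next child type B) = 3/4.
Weighted sum = 3/4.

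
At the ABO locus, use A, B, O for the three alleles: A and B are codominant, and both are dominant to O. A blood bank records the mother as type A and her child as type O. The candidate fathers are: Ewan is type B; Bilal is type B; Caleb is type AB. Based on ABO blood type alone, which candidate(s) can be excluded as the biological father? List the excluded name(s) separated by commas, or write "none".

A candidate is excluded only if no genotype consistent with his phenotype could produce a type O child with a type A mother.
Caleb (type AB): no genotype consistent with that phenotype can produce a type-O child with a type-A mother.

Caleb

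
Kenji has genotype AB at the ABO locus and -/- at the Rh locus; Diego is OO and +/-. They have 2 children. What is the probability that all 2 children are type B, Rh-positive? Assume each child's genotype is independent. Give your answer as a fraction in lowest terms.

1/16

ABO cross AB × OO → 1/2 A, 1/2 B.
Rh cross -/- × +/- → 1/2 Rh+, 1/2 Rh-; so P(type B, Rh-positive) = 1/2 × 1/2 = 1/4 per child.
All 2 independent: (1/4)^2 = 1/16.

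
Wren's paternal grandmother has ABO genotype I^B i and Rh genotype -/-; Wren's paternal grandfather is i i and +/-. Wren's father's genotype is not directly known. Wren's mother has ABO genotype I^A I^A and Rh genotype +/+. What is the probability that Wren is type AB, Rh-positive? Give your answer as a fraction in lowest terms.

1/4

Wren's father's ABO genotype from I^B i × i i: 1/2 I^B i, 1/2 i i.
Crossing each possibility with the mother I^A I^A and summing P(type AB): 1/2·1/2 + 1/2·0 = 1/4.
Similarly for Rh via the father's Rh distribution: P(Rh+) = 1.
Independent loci: 1/4 × 1 = 1/4.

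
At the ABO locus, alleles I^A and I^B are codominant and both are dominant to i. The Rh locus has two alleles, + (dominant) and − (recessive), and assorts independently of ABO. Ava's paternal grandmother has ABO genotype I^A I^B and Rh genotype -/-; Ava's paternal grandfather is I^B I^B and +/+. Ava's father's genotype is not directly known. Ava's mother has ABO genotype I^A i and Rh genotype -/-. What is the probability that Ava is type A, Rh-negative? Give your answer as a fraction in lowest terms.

1/8

Ava's father's ABO genotype from I^A I^B × I^B I^B: 1/2 I^A I^B, 1/2 I^B I^B.
Crossing each possibility with the mother I^A i and summing P(type A): 1/2·1/2 + 1/2·0 = 1/4.
Similarly for Rh via the father's Rh distribution: P(Rh-) = 1/2.
Independent loci: 1/4 × 1/2 = 1/8.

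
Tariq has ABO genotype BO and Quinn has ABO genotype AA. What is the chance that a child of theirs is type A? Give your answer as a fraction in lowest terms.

ABO cross BO × AA → offspring phenotypes: 1/2 A, 1/2 AB.
So P(type A) = 1/2.

1/2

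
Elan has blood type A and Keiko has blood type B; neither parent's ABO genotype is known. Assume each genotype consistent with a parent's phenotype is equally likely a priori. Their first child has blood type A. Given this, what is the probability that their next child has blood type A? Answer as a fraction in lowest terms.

Possible genotypes: Elan ∈ {I^A I^A, I^A i}; Keiko ∈ {I^B I^B, I^B i}.
Weight each parental genotype pair by prior × P(type-A child):
  I^A I^A × I^B i: posterior weight 2/3; P(next child type A) = 1/2.
  I^A i × I^B i: posterior weight 1/3; P(next child type A) = 1/4.
Weighted sum = 5/12.

5/12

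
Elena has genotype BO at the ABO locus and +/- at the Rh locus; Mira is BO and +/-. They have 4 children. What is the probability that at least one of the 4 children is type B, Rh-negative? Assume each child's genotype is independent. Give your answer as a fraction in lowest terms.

36975/65536

ABO cross BO × BO → 1/4 O, 3/4 B.
Rh cross +/- × +/- → 3/4 Rh+, 1/4 Rh-; so P(type B, Rh-negative) = 3/4 × 1/4 = 3/16 per child.
P(none) = (13/16)^4 = 28561/65536; P(at least one) = 1 − 28561/65536 = 36975/65536.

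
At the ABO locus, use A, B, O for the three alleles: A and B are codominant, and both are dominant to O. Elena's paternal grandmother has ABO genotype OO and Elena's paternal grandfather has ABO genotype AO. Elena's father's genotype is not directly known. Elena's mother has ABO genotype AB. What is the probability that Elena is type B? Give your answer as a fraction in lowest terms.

3/8

Elena's father's ABO genotype from OO × AO: 1/2 AO, 1/2 OO.
Crossing each possibility with the mother AB and summing P(type B): 1/2·1/4 + 1/2·1/2 = 3/8.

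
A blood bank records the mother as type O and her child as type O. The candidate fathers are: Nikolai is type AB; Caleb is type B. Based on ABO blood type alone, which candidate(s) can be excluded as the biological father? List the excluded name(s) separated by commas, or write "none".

Nikolai

A candidate is excluded only if no genotype consistent with his phenotype could produce a type O child with a type O mother.
Nikolai (type AB): no genotype consistent with that phenotype can produce a type-O child with a type-O mother.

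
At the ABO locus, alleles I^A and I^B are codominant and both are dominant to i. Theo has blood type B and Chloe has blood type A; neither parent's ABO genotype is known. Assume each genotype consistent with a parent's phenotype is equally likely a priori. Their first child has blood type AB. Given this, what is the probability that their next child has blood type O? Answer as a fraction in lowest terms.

Possible genotypes: Theo ∈ {I^B I^B, I^B i}; Chloe ∈ {I^A I^A, I^A i}.
Weight each parental genotype pair by prior × P(type-AB child):
  I^B I^B × I^A I^A: posterior weight 4/9; P(next child type O) = 0.
  I^B I^B × I^A i: posterior weight 2/9; P(next child type O) = 0.
  I^B i × I^A I^A: posterior weight 2/9; P(next child type O) = 0.
  I^B i × I^A i: posterior weight 1/9; P(next child type O) = 1/4.
Weighted sum = 1/36.

1/36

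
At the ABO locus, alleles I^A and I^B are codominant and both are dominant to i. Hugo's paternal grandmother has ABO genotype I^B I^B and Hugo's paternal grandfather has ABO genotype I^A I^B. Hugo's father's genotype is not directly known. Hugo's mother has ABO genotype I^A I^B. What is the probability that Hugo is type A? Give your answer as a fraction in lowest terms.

1/8

Hugo's father's ABO genotype from I^B I^B × I^A I^B: 1/2 I^A I^B, 1/2 I^B I^B.
Crossing each possibility with the mother I^A I^B and summing P(type A): 1/2·1/4 + 1/2·0 = 1/8.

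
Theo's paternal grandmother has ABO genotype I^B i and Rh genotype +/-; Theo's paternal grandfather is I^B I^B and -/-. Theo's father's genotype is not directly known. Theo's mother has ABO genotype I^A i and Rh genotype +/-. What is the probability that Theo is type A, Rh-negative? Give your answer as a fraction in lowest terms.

Theo's father's ABO genotype from I^B i × I^B I^B: 1/2 I^B I^B, 1/2 I^B i.
Crossing each possibility with the mother I^A i and summing P(type A): 1/2·0 + 1/2·1/4 = 1/8.
Similarly for Rh via the father's Rh distribution: P(Rh-) = 3/8.
Independent loci: 1/8 × 3/8 = 3/64.

3/64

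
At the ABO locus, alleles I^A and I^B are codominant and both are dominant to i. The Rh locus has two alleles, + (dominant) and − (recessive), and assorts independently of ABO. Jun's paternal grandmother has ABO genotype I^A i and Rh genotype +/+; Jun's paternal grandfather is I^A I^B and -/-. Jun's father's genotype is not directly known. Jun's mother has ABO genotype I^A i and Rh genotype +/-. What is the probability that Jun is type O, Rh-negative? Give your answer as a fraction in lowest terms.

1/32

Jun's father's ABO genotype from I^A i × I^A I^B: 1/4 I^A I^A, 1/4 I^A I^B, 1/4 I^A i, 1/4 I^B i.
Crossing each possibility with the mother I^A i and summing P(type O): 1/4·0 + 1/4·0 + 1/4·1/4 + 1/4·1/4 = 1/8.
Similarly for Rh via the father's Rh distribution: P(Rh-) = 1/4.
Independent loci: 1/8 × 1/4 = 1/32.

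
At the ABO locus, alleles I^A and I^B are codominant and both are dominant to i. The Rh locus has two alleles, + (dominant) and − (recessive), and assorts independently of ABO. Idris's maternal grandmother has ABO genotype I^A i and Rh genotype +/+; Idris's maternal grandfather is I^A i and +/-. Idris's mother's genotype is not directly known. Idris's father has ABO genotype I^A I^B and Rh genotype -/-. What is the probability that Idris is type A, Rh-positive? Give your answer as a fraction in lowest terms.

3/8

Idris's mother's ABO genotype from I^A i × I^A i: 1/4 I^A I^A, 1/2 I^A i, 1/4 i i.
Crossing each possibility with the father I^A I^B and summing P(type A): 1/4·1/2 + 1/2·1/2 + 1/4·1/2 = 1/2.
Similarly for Rh via the mother's Rh distribution: P(Rh+) = 3/4.
Independent loci: 1/2 × 3/4 = 3/8.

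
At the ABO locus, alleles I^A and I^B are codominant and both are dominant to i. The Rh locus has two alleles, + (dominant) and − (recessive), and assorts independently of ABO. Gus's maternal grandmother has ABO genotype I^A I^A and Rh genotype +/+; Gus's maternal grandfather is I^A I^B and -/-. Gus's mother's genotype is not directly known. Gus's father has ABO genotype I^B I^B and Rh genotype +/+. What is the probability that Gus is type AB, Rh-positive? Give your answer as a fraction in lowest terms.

3/4

Gus's mother's ABO genotype from I^A I^A × I^A I^B: 1/2 I^A I^A, 1/2 I^A I^B.
Crossing each possibility with the father I^B I^B and summing P(type AB): 1/2·1 + 1/2·1/2 = 3/4.
Similarly for Rh via the mother's Rh distribution: P(Rh+) = 1.
Independent loci: 3/4 × 1 = 3/4.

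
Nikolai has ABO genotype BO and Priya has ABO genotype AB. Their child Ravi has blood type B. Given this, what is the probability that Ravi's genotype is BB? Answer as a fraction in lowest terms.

1/2

Cross BO × AB → 1/4 AB, 1/4 AO, 1/4 BB, 1/4 BO.
Type-B genotypes among offspring: BB (1/4), BO (1/4); total 1/2.
P(BB | type B) = (1/4) / (1/2) = 1/2.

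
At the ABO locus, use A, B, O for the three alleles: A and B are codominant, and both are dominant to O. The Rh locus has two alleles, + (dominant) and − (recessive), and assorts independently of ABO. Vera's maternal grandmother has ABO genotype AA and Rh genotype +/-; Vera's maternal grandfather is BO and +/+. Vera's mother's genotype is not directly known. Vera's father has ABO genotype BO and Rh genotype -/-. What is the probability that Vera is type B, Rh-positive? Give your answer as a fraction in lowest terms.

Vera's mother's ABO genotype from AA × BO: 1/2 AB, 1/2 AO.
Crossing each possibility with the father BO and summing P(type B): 1/2·1/2 + 1/2·1/4 = 3/8.
Similarly for Rh via the mother's Rh distribution: P(Rh+) = 3/4.
Independent loci: 3/8 × 3/4 = 9/32.

9/32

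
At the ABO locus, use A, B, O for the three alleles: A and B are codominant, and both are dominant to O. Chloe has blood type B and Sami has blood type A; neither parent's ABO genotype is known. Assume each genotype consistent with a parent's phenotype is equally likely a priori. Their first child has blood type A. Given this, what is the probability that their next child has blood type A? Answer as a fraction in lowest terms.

Possible genotypes: Chloe ∈ {BB, BO}; Sami ∈ {AA, AO}.
Weight each parental genotype pair by prior × P(type-A child):
  BO × AA: posterior weight 2/3; P(next child type A) = 1/2.
  BO × AO: posterior weight 1/3; P(next child type A) = 1/4.
Weighted sum = 5/12.

5/12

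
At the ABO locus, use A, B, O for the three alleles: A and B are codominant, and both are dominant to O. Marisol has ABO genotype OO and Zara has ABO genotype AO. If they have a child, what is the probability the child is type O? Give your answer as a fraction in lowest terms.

ABO cross OO × AO → offspring phenotypes: 1/2 O, 1/2 A.
So P(type O) = 1/2.

1/2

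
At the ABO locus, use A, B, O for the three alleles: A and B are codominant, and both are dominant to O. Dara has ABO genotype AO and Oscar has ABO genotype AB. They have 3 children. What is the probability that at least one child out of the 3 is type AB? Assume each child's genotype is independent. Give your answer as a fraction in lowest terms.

ABO cross AO × AB → 1/2 A, 1/4 B, 1/4 AB.
So P(type AB) = 1/4 per child.
P(none) = (3/4)^3 = 27/64; P(at least one) = 1 − 27/64 = 37/64.

37/64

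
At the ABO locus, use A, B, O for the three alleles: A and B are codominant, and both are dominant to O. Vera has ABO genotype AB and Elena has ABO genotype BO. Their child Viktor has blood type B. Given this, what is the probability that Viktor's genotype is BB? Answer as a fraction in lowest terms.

Cross AB × BO → 1/4 AB, 1/4 AO, 1/4 BB, 1/4 BO.
Type-B genotypes among offspring: BB (1/4), BO (1/4); total 1/2.
P(BB | type B) = (1/4) / (1/2) = 1/2.

1/2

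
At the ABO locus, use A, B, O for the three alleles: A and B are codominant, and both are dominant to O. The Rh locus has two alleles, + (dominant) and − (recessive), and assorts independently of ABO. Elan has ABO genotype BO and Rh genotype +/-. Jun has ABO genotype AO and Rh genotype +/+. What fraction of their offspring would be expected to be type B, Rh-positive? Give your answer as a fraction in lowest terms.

1/4

ABO cross BO × AO → offspring phenotypes: 1/4 O, 1/4 A, 1/4 B, 1/4 AB.
Rh cross +/- × +/+ → 1 Rh+.
Independent loci: P(type B, Rh-positive) = 1/4 × 1 = 1/4.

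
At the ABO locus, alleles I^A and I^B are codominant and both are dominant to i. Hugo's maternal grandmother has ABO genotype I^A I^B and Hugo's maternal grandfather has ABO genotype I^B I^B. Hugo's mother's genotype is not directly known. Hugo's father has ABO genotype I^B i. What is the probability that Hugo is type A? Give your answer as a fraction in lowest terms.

1/8

Hugo's mother's ABO genotype from I^A I^B × I^B I^B: 1/2 I^A I^B, 1/2 I^B I^B.
Crossing each possibility with the father I^B i and summing P(type A): 1/2·1/4 + 1/2·0 = 1/8.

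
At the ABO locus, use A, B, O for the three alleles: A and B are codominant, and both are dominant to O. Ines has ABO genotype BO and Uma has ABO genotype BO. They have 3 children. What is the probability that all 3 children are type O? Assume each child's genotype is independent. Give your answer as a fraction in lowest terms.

1/64

ABO cross BO × BO → 1/4 O, 3/4 B.
So P(type O) = 1/4 per child.
All 3 independent: (1/4)^3 = 1/64.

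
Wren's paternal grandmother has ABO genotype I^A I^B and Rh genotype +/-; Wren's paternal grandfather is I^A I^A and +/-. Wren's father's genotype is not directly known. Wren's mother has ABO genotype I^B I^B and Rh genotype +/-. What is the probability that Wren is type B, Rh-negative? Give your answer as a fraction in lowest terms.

1/16

Wren's father's ABO genotype from I^A I^B × I^A I^A: 1/2 I^A I^A, 1/2 I^A I^B.
Crossing each possibility with the mother I^B I^B and summing P(type B): 1/2·0 + 1/2·1/2 = 1/4.
Similarly for Rh via the father's Rh distribution: P(Rh-) = 1/4.
Independent loci: 1/4 × 1/4 = 1/16.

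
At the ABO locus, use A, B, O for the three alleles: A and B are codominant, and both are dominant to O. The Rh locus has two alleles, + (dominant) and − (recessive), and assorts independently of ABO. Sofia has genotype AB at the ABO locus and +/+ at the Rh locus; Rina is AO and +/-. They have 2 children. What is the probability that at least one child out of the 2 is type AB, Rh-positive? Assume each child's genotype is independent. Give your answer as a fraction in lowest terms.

7/16

ABO cross AB × AO → 1/2 A, 1/4 B, 1/4 AB.
Rh cross +/+ × +/- → 1 Rh+; so P(type AB, Rh-positive) = 1/4 × 1 = 1/4 per child.
P(none) = (3/4)^2 = 9/16; P(at least one) = 1 − 9/16 = 7/16.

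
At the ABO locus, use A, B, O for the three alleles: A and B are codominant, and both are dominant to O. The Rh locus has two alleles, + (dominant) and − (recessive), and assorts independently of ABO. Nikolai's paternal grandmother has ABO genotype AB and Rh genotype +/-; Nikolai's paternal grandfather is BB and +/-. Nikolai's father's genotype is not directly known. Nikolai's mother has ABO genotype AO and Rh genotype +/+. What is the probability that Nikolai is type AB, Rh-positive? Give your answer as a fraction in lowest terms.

Nikolai's father's ABO genotype from AB × BB: 1/2 AB, 1/2 BB.
Crossing each possibility with the mother AO and summing P(type AB): 1/2·1/4 + 1/2·1/2 = 3/8.
Similarly for Rh via the father's Rh distribution: P(Rh+) = 1.
Independent loci: 3/8 × 1 = 3/8.

3/8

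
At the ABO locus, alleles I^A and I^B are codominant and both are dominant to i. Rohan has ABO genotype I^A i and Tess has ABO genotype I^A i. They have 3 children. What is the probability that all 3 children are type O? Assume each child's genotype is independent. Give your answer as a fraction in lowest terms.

1/64

ABO cross I^A i × I^A i → 1/4 O, 3/4 A.
So P(type O) = 1/4 per child.
All 3 independent: (1/4)^3 = 1/64.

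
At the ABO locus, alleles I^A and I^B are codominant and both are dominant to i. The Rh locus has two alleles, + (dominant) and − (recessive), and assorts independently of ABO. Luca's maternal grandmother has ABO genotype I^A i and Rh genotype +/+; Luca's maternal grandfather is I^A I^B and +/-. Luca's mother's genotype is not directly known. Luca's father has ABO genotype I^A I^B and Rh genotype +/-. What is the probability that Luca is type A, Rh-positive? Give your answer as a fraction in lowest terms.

21/64

Luca's mother's ABO genotype from I^A i × I^A I^B: 1/4 I^A I^A, 1/4 I^A I^B, 1/4 I^A i, 1/4 I^B i.
Crossing each possibility with the father I^A I^B and summing P(type A): 1/4·1/2 + 1/4·1/4 + 1/4·1/2 + 1/4·1/4 = 3/8.
Similarly for Rh via the mother's Rh distribution: P(Rh+) = 7/8.
Independent loci: 3/8 × 7/8 = 21/64.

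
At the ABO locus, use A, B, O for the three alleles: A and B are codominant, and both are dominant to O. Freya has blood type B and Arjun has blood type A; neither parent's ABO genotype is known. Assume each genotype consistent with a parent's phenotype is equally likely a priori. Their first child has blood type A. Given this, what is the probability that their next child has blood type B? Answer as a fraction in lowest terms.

Possible genotypes: Freya ∈ {BB, BO}; Arjun ∈ {AA, AO}.
Weight each parental genotype pair by prior × P(type-A child):
  BO × AA: posterior weight 2/3; P(next child type B) = 0.
  BO × AO: posterior weight 1/3; P(next child type B) = 1/4.
Weighted sum = 1/12.

1/12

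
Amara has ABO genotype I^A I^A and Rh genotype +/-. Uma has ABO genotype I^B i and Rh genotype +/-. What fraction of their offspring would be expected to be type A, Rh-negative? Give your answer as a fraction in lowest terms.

1/8

ABO cross I^A I^A × I^B i → offspring phenotypes: 1/2 A, 1/2 AB.
Rh cross +/- × +/- → 3/4 Rh+, 1/4 Rh-.
Independent loci: P(type A, Rh-negative) = 1/2 × 1/4 = 1/8.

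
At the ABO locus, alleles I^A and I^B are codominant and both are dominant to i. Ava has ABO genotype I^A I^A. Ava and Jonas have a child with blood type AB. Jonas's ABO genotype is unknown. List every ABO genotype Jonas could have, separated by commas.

I^A I^B, I^B I^B, I^B i

For each candidate genotype of Jonas, check whether crossing it with I^A I^A can produce every observed child phenotype.
  I^A I^A → possible child types {A} ✗
  I^A I^B → possible child types {A, AB} ✓
  I^A i → possible child types {A} ✗
  I^B I^B → possible child types {AB} ✓
  I^B i → possible child types {A, AB} ✓
  i i → possible child types {A} ✗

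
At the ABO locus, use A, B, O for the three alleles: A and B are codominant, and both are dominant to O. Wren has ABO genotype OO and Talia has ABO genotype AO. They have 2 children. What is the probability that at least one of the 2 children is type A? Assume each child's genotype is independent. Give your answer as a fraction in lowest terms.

ABO cross OO × AO → 1/2 O, 1/2 A.
So P(type A) = 1/2 per child.
P(none) = (1/2)^2 = 1/4; P(at least one) = 1 − 1/4 = 3/4.

3/4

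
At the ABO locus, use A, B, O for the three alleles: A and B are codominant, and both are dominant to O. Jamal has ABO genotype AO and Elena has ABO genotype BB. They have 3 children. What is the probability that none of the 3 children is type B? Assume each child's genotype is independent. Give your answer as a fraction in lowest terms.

ABO cross AO × BB → 1/2 B, 1/2 AB.
So P(type B) = 1/2 per child.
P(not type B) = 1/2 for one child; (1/2)^3 = 1/8.

1/8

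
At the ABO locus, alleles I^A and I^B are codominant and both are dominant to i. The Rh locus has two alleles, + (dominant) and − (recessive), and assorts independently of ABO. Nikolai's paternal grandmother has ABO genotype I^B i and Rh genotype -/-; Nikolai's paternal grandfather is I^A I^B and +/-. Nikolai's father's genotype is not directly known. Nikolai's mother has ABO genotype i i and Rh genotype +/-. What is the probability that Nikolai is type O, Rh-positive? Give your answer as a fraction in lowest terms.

Nikolai's father's ABO genotype from I^B i × I^A I^B: 1/4 I^A I^B, 1/4 I^A i, 1/4 I^B I^B, 1/4 I^B i.
Crossing each possibility with the mother i i and summing P(type O): 1/4·0 + 1/4·1/2 + 1/4·0 + 1/4·1/2 = 1/4.
Similarly for Rh via the father's Rh distribution: P(Rh+) = 5/8.
Independent loci: 1/4 × 5/8 = 5/32.

5/32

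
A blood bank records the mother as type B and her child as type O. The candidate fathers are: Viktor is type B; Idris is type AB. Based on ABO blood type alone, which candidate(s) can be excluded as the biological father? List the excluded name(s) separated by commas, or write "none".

Idris

A candidate is excluded only if no genotype consistent with his phenotype could produce a type O child with a type B mother.
Idris (type AB): no genotype consistent with that phenotype can produce a type-O child with a type-B mother.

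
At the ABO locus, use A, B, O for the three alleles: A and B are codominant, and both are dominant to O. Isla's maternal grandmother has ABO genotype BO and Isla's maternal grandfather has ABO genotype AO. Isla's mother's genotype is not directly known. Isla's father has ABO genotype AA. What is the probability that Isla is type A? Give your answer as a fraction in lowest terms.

3/4

Isla's mother's ABO genotype from BO × AO: 1/4 AB, 1/4 AO, 1/4 BO, 1/4 OO.
Crossing each possibility with the father AA and summing P(type A): 1/4·1/2 + 1/4·1 + 1/4·1/2 + 1/4·1 = 3/4.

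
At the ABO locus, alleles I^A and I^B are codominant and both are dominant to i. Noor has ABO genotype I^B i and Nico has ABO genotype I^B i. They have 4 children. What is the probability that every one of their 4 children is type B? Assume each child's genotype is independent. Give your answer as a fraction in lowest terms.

ABO cross I^B i × I^B i → 1/4 O, 3/4 B.
So P(type B) = 3/4 per child.
All 4 independent: (3/4)^4 = 81/256.

81/256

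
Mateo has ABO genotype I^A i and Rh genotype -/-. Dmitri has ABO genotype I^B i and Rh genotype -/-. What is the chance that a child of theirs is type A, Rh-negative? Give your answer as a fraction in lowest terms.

ABO cross I^A i × I^B i → offspring phenotypes: 1/4 O, 1/4 A, 1/4 B, 1/4 AB.
Rh cross -/- × -/- → 1 Rh-.
Independent loci: P(type A, Rh-negative) = 1/4 × 1 = 1/4.

1/4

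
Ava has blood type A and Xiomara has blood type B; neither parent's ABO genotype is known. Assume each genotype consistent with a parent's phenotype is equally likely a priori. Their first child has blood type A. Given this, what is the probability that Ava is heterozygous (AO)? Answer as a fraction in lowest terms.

Possible genotypes: Ava ∈ {AA, AO}; Xiomara ∈ {BB, BO}.
Weight each parental genotype pair by prior × P(type-A child):
  AA × BO: posterior weight 2/3.
  AO × BO: posterior weight 1/3.
Sum the posterior weight over pairs where Ava is AO: 1/3.

1/3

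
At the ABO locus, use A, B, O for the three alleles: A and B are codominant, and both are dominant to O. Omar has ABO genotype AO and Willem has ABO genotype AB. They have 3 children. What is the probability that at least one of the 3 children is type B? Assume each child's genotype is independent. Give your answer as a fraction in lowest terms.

37/64

ABO cross AO × AB → 1/2 A, 1/4 B, 1/4 AB.
So P(type B) = 1/4 per child.
P(none) = (3/4)^3 = 27/64; P(at least one) = 1 − 27/64 = 37/64.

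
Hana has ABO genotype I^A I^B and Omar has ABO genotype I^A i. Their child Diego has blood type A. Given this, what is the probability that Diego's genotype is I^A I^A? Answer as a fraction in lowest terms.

1/2

Cross I^A I^B × I^A i → 1/4 I^A I^A, 1/4 I^A I^B, 1/4 I^A i, 1/4 I^B i.
Type-A genotypes among offspring: I^A I^A (1/4), I^A i (1/4); total 1/2.
P(I^A I^A | type A) = (1/4) / (1/2) = 1/2.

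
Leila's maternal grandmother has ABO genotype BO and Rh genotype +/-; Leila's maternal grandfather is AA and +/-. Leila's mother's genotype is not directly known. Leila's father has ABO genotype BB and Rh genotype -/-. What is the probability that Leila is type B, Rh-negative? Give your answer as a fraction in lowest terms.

1/4

Leila's mother's ABO genotype from BO × AA: 1/2 AB, 1/2 AO.
Crossing each possibility with the father BB and summing P(type B): 1/2·1/2 + 1/2·1/2 = 1/2.
Similarly for Rh via the mother's Rh distribution: P(Rh-) = 1/2.
Independent loci: 1/2 × 1/2 = 1/4.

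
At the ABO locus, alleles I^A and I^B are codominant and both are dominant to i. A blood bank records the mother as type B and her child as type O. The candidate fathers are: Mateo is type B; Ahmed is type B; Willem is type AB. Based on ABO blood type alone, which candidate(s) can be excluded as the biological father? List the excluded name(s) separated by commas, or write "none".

Willem

A candidate is excluded only if no genotype consistent with his phenotype could produce a type O child with a type B mother.
Willem (type AB): no genotype consistent with that phenotype can produce a type-O child with a type-B mother.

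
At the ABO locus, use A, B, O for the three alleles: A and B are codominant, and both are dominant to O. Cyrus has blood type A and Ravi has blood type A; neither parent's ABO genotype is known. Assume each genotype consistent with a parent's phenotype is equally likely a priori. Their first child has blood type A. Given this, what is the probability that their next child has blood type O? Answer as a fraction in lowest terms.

1/20

Possible genotypes: Cyrus ∈ {AA, AO}; Ravi ∈ {AA, AO}.
Weight each parental genotype pair by prior × P(type-A child):
  AA × AA: posterior weight 4/15; P(next child type O) = 0.
  AA × AO: posterior weight 4/15; P(next child type O) = 0.
  AO × AA: posterior weight 4/15; P(next child type O) = 0.
  AO × AO: posterior weight 1/5; P(next child type O) = 1/4.
Weighted sum = 1/20.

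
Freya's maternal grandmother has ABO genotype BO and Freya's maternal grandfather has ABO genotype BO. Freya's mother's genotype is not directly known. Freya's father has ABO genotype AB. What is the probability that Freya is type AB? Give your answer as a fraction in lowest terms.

Freya's mother's ABO genotype from BO × BO: 1/4 BB, 1/2 BO, 1/4 OO.
Crossing each possibility with the father AB and summing P(type AB): 1/4·1/2 + 1/2·1/4 + 1/4·0 = 1/4.

1/4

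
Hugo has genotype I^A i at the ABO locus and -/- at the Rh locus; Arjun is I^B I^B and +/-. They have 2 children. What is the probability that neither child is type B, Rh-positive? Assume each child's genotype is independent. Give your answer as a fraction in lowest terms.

9/16

ABO cross I^A i × I^B I^B → 1/2 B, 1/2 AB.
Rh cross -/- × +/- → 1/2 Rh+, 1/2 Rh-; so P(type B, Rh-positive) = 1/2 × 1/2 = 1/4 per child.
P(not type B, Rh-positive) = 3/4 for one child; (3/4)^2 = 9/16.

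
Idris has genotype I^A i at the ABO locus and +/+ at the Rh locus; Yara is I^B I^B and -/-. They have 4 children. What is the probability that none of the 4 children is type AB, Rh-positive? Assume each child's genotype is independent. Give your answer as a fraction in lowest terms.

1/16

ABO cross I^A i × I^B I^B → 1/2 B, 1/2 AB.
Rh cross +/+ × -/- → 1 Rh+; so P(type AB, Rh-positive) = 1/2 × 1 = 1/2 per child.
P(not type AB, Rh-positive) = 1/2 for one child; (1/2)^4 = 1/16.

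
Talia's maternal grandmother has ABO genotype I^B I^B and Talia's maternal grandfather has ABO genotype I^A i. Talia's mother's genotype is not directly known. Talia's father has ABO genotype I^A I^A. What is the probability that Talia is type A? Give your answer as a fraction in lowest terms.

Talia's mother's ABO genotype from I^B I^B × I^A i: 1/2 I^A I^B, 1/2 I^B i.
Crossing each possibility with the father I^A I^A and summing P(type A): 1/2·1/2 + 1/2·1/2 = 1/2.

1/2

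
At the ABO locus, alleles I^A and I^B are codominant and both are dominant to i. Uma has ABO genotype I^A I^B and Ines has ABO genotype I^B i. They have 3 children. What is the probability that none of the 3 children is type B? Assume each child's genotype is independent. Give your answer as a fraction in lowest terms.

1/8

ABO cross I^A I^B × I^B i → 1/4 A, 1/2 B, 1/4 AB.
So P(type B) = 1/2 per child.
P(not type B) = 1/2 for one child; (1/2)^3 = 1/8.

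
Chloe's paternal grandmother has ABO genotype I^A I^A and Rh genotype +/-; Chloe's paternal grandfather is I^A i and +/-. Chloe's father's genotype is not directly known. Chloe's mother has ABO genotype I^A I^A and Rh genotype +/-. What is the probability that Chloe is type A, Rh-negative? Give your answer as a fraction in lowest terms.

1/4

Chloe's father's ABO genotype from I^A I^A × I^A i: 1/2 I^A I^A, 1/2 I^A i.
Crossing each possibility with the mother I^A I^A and summing P(type A): 1/2·1 + 1/2·1 = 1.
Similarly for Rh via the father's Rh distribution: P(Rh-) = 1/4.
Independent loci: 1 × 1/4 = 1/4.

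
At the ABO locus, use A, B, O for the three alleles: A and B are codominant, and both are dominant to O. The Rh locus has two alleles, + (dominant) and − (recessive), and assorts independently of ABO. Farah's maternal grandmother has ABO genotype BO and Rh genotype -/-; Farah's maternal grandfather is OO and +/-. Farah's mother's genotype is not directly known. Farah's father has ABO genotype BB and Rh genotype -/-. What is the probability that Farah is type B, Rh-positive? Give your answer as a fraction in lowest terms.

1/4

Farah's mother's ABO genotype from BO × OO: 1/2 BO, 1/2 OO.
Crossing each possibility with the father BB and summing P(type B): 1/2·1 + 1/2·1 = 1.
Similarly for Rh via the mother's Rh distribution: P(Rh+) = 1/4.
Independent loci: 1 × 1/4 = 1/4.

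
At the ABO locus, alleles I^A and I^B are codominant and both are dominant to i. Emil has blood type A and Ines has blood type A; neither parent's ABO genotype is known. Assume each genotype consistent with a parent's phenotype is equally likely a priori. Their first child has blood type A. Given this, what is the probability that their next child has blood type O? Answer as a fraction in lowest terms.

1/20

Possible genotypes: Emil ∈ {I^A I^A, I^A i}; Ines ∈ {I^A I^A, I^A i}.
Weight each parental genotype pair by prior × P(type-A child):
  I^A I^A × I^A I^A: posterior weight 4/15; P(next child type O) = 0.
  I^A I^A × I^A i: posterior weight 4/15; P(next child type O) = 0.
  I^A i × I^A I^A: posterior weight 4/15; P(next child type O) = 0.
  I^A i × I^A i: posterior weight 1/5; P(next child type O) = 1/4.
Weighted sum = 1/20.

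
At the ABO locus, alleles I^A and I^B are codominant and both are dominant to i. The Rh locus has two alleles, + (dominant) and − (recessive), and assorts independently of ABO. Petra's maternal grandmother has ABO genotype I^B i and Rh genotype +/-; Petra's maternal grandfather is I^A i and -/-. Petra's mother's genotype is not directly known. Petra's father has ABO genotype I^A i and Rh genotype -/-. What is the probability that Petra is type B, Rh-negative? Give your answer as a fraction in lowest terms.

3/32

Petra's mother's ABO genotype from I^B i × I^A i: 1/4 I^A I^B, 1/4 I^A i, 1/4 I^B i, 1/4 i i.
Crossing each possibility with the father I^A i and summing P(type B): 1/4·1/4 + 1/4·0 + 1/4·1/4 + 1/4·0 = 1/8.
Similarly for Rh via the mother's Rh distribution: P(Rh-) = 3/4.
Independent loci: 1/8 × 3/4 = 3/32.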